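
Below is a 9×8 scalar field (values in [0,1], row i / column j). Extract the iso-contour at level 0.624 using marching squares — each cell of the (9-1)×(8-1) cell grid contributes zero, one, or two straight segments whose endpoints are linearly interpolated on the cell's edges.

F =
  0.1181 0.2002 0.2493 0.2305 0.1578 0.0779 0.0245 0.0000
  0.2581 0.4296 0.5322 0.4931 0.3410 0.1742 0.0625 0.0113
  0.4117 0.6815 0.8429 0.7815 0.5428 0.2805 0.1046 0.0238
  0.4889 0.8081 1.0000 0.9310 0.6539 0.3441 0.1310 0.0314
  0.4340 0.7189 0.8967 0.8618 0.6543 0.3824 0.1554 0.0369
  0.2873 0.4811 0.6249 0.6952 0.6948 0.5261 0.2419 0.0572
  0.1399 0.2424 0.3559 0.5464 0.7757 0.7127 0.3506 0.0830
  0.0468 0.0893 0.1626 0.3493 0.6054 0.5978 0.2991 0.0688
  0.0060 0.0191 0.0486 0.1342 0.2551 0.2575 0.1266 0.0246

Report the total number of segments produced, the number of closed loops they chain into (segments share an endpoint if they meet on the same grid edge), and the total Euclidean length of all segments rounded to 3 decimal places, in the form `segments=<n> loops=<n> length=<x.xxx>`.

cell (1,0): code 0100 → (1.772,1.000)–(2.000,0.787)
cell (1,1): code 1100 → (1.295,2.000)–(1.772,1.000)
cell (1,2): code 1100 → (1.454,3.000)–(1.295,2.000)
cell (1,3): code 1000 → (2.000,3.660)–(1.454,3.000)
cell (2,0): code 0110 → (2.000,0.787)–(3.000,0.423)
cell (2,3): code 1101 → (2.731,4.000)–(2.000,3.660)
cell (2,4): code 1000 → (3.000,4.097)–(2.731,4.000)
cell (3,0): code 0110 → (3.000,0.423)–(4.000,0.667)
cell (3,4): code 1001 → (4.000,4.111)–(3.000,4.097)
cell (4,0): code 0010 → (4.000,0.667)–(4.399,1.000)
cell (4,1): code 0111 → (4.399,1.000)–(5.000,1.994)
cell (4,4): code 1001 → (5.000,4.420)–(4.000,4.111)
cell (5,1): code 0010 → (5.000,1.994)–(5.003,2.000)
cell (5,2): code 0011 → (5.003,2.000)–(5.478,3.000)
cell (5,3): code 0111 → (5.478,3.000)–(6.000,3.338)
cell (5,4): code 1101 → (5.525,5.000)–(5.000,4.420)
cell (5,5): code 1000 → (6.000,5.245)–(5.525,5.000)
cell (6,3): code 0010 → (6.000,3.338)–(6.891,4.000)
cell (6,4): code 0011 → (6.891,4.000)–(6.772,5.000)
cell (6,5): code 0001 → (6.772,5.000)–(6.000,5.245)
total: 20 segments, chained into 1 closed loop(s), length Σ = 16.181489

segments=20 loops=1 length=16.181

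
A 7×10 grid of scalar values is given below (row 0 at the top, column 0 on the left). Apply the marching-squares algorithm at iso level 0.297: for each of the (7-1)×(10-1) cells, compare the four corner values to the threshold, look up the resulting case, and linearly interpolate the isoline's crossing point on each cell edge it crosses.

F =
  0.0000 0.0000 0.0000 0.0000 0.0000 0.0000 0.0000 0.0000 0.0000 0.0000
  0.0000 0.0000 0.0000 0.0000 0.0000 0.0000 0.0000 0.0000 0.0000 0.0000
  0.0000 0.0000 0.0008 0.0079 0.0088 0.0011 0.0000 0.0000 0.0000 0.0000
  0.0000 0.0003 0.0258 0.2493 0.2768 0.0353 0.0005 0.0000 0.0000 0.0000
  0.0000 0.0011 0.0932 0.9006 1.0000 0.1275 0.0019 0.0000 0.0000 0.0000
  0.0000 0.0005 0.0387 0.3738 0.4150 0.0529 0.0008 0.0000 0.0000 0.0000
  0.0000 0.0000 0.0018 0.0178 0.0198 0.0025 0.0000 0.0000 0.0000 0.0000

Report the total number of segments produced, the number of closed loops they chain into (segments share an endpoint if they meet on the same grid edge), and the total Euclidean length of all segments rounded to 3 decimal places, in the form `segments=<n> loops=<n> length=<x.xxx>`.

segments=8 loops=1 length=7.450

cell (3,2): code 0100 → (3.073,3.000)–(4.000,2.252)
cell (3,3): code 1100 → (3.028,4.000)–(3.073,3.000)
cell (3,4): code 1000 → (4.000,4.806)–(3.028,4.000)
cell (4,2): code 0110 → (4.000,2.252)–(5.000,2.771)
cell (4,4): code 1001 → (5.000,4.326)–(4.000,4.806)
cell (5,2): code 0010 → (5.000,2.771)–(5.216,3.000)
cell (5,3): code 0011 → (5.216,3.000)–(5.299,4.000)
cell (5,4): code 0001 → (5.299,4.000)–(5.000,4.326)
total: 8 segments, chained into 1 closed loop(s), length Σ = 7.450020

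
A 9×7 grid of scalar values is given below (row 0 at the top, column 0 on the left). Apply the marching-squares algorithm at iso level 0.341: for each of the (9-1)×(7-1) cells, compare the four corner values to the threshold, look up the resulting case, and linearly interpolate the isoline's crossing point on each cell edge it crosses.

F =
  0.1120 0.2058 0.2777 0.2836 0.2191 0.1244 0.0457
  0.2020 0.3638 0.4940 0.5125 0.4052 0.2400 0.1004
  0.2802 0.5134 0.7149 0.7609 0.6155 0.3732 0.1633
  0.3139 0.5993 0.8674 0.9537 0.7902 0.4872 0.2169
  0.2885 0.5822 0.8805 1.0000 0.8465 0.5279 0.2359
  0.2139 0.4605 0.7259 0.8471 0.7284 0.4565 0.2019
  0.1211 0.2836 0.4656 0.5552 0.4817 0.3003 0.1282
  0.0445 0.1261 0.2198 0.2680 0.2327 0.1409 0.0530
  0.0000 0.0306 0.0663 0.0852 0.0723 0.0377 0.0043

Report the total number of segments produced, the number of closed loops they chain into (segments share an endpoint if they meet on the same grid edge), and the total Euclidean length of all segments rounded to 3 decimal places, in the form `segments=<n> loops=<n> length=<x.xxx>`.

cell (0,0): code 0100 → (0.856,1.000)–(1.000,0.859)
cell (0,1): code 1100 → (0.293,2.000)–(0.856,1.000)
cell (0,2): code 1100 → (0.251,3.000)–(0.293,2.000)
cell (0,3): code 1100 → (0.655,4.000)–(0.251,3.000)
cell (0,4): code 1000 → (1.000,4.389)–(0.655,4.000)
cell (1,0): code 0110 → (1.000,0.859)–(2.000,0.261)
cell (1,4): code 1101 → (1.758,5.000)–(1.000,4.389)
cell (1,5): code 1000 → (2.000,5.153)–(1.758,5.000)
cell (2,0): code 0110 → (2.000,0.261)–(3.000,0.095)
cell (2,5): code 1001 → (3.000,5.541)–(2.000,5.153)
cell (3,0): code 0110 → (3.000,0.095)–(4.000,0.179)
cell (3,5): code 1001 → (4.000,5.640)–(3.000,5.541)
cell (4,0): code 0110 → (4.000,0.179)–(5.000,0.515)
cell (4,5): code 1001 → (5.000,5.454)–(4.000,5.640)
cell (5,0): code 0010 → (5.000,0.515)–(5.676,1.000)
cell (5,1): code 0111 → (5.676,1.000)–(6.000,1.315)
cell (5,4): code 1011 → (6.000,4.776)–(5.739,5.000)
cell (5,5): code 0001 → (5.739,5.000)–(5.000,5.454)
cell (6,1): code 0010 → (6.000,1.315)–(6.507,2.000)
cell (6,2): code 0011 → (6.507,2.000)–(6.746,3.000)
cell (6,3): code 0011 → (6.746,3.000)–(6.565,4.000)
cell (6,4): code 0001 → (6.565,4.000)–(6.000,4.776)
total: 22 segments, chained into 1 closed loop(s), length Σ = 18.892081

segments=22 loops=1 length=18.892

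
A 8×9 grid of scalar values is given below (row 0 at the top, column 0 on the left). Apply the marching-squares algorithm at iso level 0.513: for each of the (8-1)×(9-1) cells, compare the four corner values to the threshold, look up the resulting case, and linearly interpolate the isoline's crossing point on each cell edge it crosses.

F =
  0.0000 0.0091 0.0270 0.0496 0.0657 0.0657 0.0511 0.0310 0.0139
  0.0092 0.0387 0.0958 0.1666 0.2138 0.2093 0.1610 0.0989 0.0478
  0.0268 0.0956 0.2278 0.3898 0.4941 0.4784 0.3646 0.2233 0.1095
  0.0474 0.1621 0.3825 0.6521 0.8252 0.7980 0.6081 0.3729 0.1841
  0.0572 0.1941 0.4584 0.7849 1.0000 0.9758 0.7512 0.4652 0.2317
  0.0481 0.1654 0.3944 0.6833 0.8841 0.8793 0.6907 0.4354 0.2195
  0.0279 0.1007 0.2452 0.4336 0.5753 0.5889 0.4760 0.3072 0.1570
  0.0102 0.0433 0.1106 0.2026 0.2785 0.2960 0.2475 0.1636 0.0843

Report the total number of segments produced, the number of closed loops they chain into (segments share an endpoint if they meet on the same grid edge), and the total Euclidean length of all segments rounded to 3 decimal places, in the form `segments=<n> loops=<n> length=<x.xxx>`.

segments=16 loops=1 length=13.885

cell (2,2): code 0100 → (2.470,3.000)–(3.000,2.484)
cell (2,3): code 1100 → (2.057,4.000)–(2.470,3.000)
cell (2,4): code 1100 → (2.108,5.000)–(2.057,4.000)
cell (2,5): code 1100 → (2.609,6.000)–(2.108,5.000)
cell (2,6): code 1000 → (3.000,6.404)–(2.609,6.000)
cell (3,2): code 0110 → (3.000,2.484)–(4.000,2.167)
cell (3,6): code 1001 → (4.000,6.833)–(3.000,6.404)
cell (4,2): code 0110 → (4.000,2.167)–(5.000,2.411)
cell (4,6): code 1001 → (5.000,6.696)–(4.000,6.833)
cell (5,2): code 0010 → (5.000,2.411)–(5.682,3.000)
cell (5,3): code 0111 → (5.682,3.000)–(6.000,3.560)
cell (5,5): code 1011 → (6.000,5.672)–(5.828,6.000)
cell (5,6): code 0001 → (5.828,6.000)–(5.000,6.696)
cell (6,3): code 0010 → (6.000,3.560)–(6.210,4.000)
cell (6,4): code 0011 → (6.210,4.000)–(6.259,5.000)
cell (6,5): code 0001 → (6.259,5.000)–(6.000,5.672)
total: 16 segments, chained into 1 closed loop(s), length Σ = 13.885470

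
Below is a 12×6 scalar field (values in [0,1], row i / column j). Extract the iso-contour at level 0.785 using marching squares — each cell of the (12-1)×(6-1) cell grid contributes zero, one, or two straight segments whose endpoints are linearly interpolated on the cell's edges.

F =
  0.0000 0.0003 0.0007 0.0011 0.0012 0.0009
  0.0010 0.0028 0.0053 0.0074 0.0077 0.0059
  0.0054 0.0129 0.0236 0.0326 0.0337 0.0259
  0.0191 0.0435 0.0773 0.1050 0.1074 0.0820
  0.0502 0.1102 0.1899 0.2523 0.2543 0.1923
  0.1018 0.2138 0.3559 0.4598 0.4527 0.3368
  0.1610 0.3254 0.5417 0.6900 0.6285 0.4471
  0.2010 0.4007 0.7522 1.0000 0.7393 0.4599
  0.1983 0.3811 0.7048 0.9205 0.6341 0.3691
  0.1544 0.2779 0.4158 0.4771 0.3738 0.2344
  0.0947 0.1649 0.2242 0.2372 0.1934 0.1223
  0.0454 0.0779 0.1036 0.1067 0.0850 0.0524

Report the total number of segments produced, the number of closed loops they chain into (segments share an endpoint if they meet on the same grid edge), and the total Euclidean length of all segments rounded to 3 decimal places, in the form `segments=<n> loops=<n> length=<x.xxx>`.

cell (6,2): code 0100 → (6.306,3.000)–(7.000,2.132)
cell (6,3): code 1000 → (7.000,3.825)–(6.306,3.000)
cell (7,2): code 0110 → (7.000,2.132)–(8.000,2.372)
cell (7,3): code 1001 → (8.000,3.473)–(7.000,3.825)
cell (8,2): code 0010 → (8.000,2.372)–(8.306,3.000)
cell (8,3): code 0001 → (8.306,3.000)–(8.000,3.473)
total: 6 segments, chained into 1 closed loop(s), length Σ = 5.538406

segments=6 loops=1 length=5.538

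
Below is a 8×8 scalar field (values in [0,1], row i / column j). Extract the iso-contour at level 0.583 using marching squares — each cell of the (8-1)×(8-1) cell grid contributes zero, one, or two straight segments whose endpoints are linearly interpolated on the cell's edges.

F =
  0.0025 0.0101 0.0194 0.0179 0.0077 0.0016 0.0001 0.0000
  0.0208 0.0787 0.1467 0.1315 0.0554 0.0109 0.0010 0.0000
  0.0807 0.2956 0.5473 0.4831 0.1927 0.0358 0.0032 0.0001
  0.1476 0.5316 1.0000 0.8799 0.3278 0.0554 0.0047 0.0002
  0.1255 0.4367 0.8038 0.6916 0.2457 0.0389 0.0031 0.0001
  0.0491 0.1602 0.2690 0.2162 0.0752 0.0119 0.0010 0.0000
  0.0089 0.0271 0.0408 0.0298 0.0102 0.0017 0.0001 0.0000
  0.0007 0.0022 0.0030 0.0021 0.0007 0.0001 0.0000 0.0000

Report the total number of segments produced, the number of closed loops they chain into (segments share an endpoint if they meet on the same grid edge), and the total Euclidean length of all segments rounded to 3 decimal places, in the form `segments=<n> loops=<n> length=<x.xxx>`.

cell (2,1): code 0100 → (2.079,2.000)–(3.000,1.110)
cell (2,2): code 1100 → (2.252,3.000)–(2.079,2.000)
cell (2,3): code 1000 → (3.000,3.538)–(2.252,3.000)
cell (3,1): code 0110 → (3.000,1.110)–(4.000,1.399)
cell (3,3): code 1001 → (4.000,3.244)–(3.000,3.538)
cell (4,1): code 0010 → (4.000,1.399)–(4.413,2.000)
cell (4,2): code 0011 → (4.413,2.000)–(4.228,3.000)
cell (4,3): code 0001 → (4.228,3.000)–(4.000,3.244)
total: 8 segments, chained into 1 closed loop(s), length Σ = 7.380887

segments=8 loops=1 length=7.381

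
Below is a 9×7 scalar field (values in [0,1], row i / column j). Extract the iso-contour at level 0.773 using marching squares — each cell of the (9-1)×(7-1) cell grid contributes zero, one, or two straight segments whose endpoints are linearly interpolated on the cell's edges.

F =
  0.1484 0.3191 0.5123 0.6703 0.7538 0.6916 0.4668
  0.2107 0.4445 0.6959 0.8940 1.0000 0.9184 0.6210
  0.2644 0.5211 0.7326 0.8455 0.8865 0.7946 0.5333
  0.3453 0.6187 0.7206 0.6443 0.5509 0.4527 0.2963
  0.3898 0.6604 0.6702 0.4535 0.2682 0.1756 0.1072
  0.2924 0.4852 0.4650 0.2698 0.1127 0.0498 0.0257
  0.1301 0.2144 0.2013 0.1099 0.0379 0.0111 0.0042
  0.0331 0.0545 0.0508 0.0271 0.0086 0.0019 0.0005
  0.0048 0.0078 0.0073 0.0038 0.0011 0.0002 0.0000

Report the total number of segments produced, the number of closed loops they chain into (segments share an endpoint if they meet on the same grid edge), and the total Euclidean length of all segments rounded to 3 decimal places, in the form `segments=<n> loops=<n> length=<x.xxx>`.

cell (0,2): code 0100 → (0.459,3.000)–(1.000,2.389)
cell (0,3): code 1100 → (0.078,4.000)–(0.459,3.000)
cell (0,4): code 1100 → (0.359,5.000)–(0.078,4.000)
cell (0,5): code 1000 → (1.000,5.489)–(0.359,5.000)
cell (1,2): code 0110 → (1.000,2.389)–(2.000,2.358)
cell (1,5): code 1001 → (2.000,5.083)–(1.000,5.489)
cell (2,2): code 0010 → (2.000,2.358)–(2.360,3.000)
cell (2,3): code 0011 → (2.360,3.000)–(2.338,4.000)
cell (2,4): code 0011 → (2.338,4.000)–(2.063,5.000)
cell (2,5): code 0001 → (2.063,5.000)–(2.000,5.083)
total: 10 segments, chained into 1 closed loop(s), length Σ = 8.688617

segments=10 loops=1 length=8.689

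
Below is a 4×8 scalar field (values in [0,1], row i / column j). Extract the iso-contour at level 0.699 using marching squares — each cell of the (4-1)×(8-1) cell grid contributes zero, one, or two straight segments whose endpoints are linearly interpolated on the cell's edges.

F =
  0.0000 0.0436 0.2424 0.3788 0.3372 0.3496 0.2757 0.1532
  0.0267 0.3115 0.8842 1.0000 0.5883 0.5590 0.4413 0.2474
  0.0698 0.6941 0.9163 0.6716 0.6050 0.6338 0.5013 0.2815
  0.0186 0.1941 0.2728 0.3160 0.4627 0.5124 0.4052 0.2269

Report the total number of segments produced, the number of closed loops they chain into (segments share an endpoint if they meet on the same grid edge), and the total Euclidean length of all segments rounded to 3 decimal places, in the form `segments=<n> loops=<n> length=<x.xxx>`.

cell (0,1): code 0100 → (0.711,2.000)–(1.000,1.677)
cell (0,2): code 1100 → (0.515,3.000)–(0.711,2.000)
cell (0,3): code 1000 → (1.000,3.731)–(0.515,3.000)
cell (1,1): code 0110 → (1.000,1.677)–(2.000,1.022)
cell (1,2): code 1011 → (2.000,2.888)–(1.917,3.000)
cell (1,3): code 0001 → (1.917,3.000)–(1.000,3.731)
cell (2,1): code 0010 → (2.000,1.022)–(2.338,2.000)
cell (2,2): code 0001 → (2.338,2.000)–(2.000,2.888)
total: 8 segments, chained into 1 closed loop(s), length Σ = 6.821474

segments=8 loops=1 length=6.821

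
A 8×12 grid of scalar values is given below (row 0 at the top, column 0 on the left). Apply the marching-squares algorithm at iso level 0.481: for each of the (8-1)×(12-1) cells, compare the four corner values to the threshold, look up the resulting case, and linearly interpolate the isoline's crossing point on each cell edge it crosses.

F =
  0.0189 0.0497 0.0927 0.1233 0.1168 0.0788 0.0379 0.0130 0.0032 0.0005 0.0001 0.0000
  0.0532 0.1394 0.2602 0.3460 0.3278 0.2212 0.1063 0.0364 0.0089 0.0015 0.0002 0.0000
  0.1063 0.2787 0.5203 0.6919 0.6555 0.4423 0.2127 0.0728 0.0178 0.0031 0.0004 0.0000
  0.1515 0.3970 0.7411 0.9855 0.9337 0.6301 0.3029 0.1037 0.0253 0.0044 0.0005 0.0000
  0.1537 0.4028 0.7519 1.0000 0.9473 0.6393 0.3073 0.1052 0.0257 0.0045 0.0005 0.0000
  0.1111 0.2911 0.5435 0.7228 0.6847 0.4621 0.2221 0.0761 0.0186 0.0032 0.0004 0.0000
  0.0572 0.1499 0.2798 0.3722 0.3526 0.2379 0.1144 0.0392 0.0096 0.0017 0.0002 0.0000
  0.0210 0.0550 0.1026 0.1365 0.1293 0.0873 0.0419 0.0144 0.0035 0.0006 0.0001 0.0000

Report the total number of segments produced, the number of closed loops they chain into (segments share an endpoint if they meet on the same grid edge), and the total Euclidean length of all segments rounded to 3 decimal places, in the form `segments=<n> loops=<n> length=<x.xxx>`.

segments=16 loops=1 length=13.480

cell (1,1): code 0100 → (1.849,2.000)–(2.000,1.837)
cell (1,2): code 1100 → (1.390,3.000)–(1.849,2.000)
cell (1,3): code 1100 → (1.468,4.000)–(1.390,3.000)
cell (1,4): code 1000 → (2.000,4.818)–(1.468,4.000)
cell (2,1): code 0110 → (2.000,1.837)–(3.000,1.244)
cell (2,4): code 1101 → (2.206,5.000)–(2.000,4.818)
cell (2,5): code 1000 → (3.000,5.456)–(2.206,5.000)
cell (3,1): code 0110 → (3.000,1.244)–(4.000,1.224)
cell (3,5): code 1001 → (4.000,5.477)–(3.000,5.456)
cell (4,1): code 0110 → (4.000,1.224)–(5.000,1.752)
cell (4,4): code 1011 → (5.000,4.915)–(4.893,5.000)
cell (4,5): code 0001 → (4.893,5.000)–(4.000,5.477)
cell (5,1): code 0010 → (5.000,1.752)–(5.237,2.000)
cell (5,2): code 0011 → (5.237,2.000)–(5.690,3.000)
cell (5,3): code 0011 → (5.690,3.000)–(5.613,4.000)
cell (5,4): code 0001 → (5.613,4.000)–(5.000,4.915)
total: 16 segments, chained into 1 closed loop(s), length Σ = 13.479722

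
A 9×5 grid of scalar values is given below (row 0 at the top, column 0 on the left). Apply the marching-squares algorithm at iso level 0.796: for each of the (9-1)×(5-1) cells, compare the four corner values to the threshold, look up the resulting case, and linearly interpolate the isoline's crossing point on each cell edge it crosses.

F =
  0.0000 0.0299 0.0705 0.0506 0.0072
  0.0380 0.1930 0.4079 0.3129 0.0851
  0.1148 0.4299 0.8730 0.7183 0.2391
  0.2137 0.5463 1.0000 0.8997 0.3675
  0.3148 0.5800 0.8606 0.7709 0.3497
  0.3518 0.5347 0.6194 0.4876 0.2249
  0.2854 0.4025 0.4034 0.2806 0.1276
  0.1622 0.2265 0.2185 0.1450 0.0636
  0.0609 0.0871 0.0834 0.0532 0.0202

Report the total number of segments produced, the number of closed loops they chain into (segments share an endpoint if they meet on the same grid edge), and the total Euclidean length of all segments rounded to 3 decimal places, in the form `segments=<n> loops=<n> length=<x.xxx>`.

segments=10 loops=1 length=6.381

cell (1,1): code 0100 → (1.834,2.000)–(2.000,1.826)
cell (1,2): code 1000 → (2.000,2.498)–(1.834,2.000)
cell (2,1): code 0110 → (2.000,1.826)–(3.000,1.550)
cell (2,2): code 1101 → (2.428,3.000)–(2.000,2.498)
cell (2,3): code 1000 → (3.000,3.195)–(2.428,3.000)
cell (3,1): code 0110 → (3.000,1.550)–(4.000,1.770)
cell (3,2): code 1011 → (4.000,2.720)–(3.805,3.000)
cell (3,3): code 0001 → (3.805,3.000)–(3.000,3.195)
cell (4,1): code 0010 → (4.000,1.770)–(4.268,2.000)
cell (4,2): code 0001 → (4.268,2.000)–(4.000,2.720)
total: 10 segments, chained into 1 closed loop(s), length Σ = 6.380673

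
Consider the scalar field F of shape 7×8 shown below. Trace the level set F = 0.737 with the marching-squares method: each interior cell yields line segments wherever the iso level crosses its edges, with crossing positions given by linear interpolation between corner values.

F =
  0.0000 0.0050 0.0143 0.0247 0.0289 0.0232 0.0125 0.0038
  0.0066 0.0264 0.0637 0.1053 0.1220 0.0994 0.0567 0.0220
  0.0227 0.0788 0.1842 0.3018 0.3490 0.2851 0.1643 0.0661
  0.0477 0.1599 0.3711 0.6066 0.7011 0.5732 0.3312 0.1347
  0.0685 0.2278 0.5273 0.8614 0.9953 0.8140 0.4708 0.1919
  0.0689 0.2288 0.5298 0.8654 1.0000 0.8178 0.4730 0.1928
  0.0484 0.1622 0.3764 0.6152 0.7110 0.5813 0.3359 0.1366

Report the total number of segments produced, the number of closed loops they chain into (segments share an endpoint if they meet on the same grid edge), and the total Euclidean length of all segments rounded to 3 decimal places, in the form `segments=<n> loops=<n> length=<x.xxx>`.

segments=10 loops=1 length=8.504

cell (3,2): code 0100 → (3.512,3.000)–(4.000,2.628)
cell (3,3): code 1100 → (3.122,4.000)–(3.512,3.000)
cell (3,4): code 1100 → (3.680,5.000)–(3.122,4.000)
cell (3,5): code 1000 → (4.000,5.224)–(3.680,5.000)
cell (4,2): code 0110 → (4.000,2.628)–(5.000,2.617)
cell (4,5): code 1001 → (5.000,5.234)–(4.000,5.224)
cell (5,2): code 0010 → (5.000,2.617)–(5.513,3.000)
cell (5,3): code 0011 → (5.513,3.000)–(5.910,4.000)
cell (5,4): code 0011 → (5.910,4.000)–(5.342,5.000)
cell (5,5): code 0001 → (5.342,5.000)–(5.000,5.234)
total: 10 segments, chained into 1 closed loop(s), length Σ = 8.503767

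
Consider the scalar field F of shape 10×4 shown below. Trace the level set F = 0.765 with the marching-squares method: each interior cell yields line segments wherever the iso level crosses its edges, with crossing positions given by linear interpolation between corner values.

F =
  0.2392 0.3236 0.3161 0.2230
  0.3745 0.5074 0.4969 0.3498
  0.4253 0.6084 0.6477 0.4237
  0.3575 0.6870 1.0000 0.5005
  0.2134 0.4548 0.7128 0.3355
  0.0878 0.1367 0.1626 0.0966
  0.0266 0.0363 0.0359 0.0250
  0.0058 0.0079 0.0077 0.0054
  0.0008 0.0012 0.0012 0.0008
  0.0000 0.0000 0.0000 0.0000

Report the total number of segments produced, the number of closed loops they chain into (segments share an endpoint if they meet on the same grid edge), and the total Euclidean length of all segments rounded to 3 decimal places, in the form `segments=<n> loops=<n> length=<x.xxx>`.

cell (2,1): code 0100 → (2.333,2.000)–(3.000,1.249)
cell (2,2): code 1000 → (3.000,2.470)–(2.333,2.000)
cell (3,1): code 0010 → (3.000,1.249)–(3.818,2.000)
cell (3,2): code 0001 → (3.818,2.000)–(3.000,2.470)
total: 4 segments, chained into 1 closed loop(s), length Σ = 3.874945

segments=4 loops=1 length=3.875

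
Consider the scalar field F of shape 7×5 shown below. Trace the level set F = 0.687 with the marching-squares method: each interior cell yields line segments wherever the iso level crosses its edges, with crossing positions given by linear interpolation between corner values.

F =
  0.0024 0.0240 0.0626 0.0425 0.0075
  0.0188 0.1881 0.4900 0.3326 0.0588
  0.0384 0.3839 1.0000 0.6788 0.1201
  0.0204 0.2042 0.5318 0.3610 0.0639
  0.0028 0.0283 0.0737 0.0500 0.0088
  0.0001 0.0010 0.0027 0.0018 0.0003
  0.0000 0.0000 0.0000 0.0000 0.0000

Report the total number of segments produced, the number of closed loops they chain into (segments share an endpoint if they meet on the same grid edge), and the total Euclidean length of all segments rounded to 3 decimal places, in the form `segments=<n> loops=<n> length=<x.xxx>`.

segments=4 loops=1 length=3.970

cell (1,1): code 0100 → (1.386,2.000)–(2.000,1.492)
cell (1,2): code 1000 → (2.000,2.974)–(1.386,2.000)
cell (2,1): code 0010 → (2.000,1.492)–(2.669,2.000)
cell (2,2): code 0001 → (2.669,2.000)–(2.000,2.974)
total: 4 segments, chained into 1 closed loop(s), length Σ = 3.969739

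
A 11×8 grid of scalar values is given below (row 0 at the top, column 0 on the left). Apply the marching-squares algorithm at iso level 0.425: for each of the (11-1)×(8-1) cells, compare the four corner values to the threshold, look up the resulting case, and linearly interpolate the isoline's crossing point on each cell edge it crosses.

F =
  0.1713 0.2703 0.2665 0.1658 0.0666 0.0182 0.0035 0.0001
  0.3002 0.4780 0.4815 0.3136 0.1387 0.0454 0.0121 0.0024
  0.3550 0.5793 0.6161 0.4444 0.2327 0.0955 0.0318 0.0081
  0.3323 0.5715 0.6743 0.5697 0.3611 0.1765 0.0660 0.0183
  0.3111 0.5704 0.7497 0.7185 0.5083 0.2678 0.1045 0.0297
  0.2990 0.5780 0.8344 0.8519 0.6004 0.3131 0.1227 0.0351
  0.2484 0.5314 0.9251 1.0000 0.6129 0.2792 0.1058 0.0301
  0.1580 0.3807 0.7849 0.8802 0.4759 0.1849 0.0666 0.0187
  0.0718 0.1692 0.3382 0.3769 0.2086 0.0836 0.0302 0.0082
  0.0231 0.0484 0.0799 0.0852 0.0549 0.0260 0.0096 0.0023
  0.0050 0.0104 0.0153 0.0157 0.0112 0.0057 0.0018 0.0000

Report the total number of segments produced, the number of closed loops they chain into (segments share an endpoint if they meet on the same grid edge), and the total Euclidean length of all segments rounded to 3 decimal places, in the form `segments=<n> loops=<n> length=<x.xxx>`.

cell (0,0): code 0100 → (0.745,1.000)–(1.000,0.702)
cell (0,1): code 1100 → (0.737,2.000)–(0.745,1.000)
cell (0,2): code 1000 → (1.000,2.337)–(0.737,2.000)
cell (1,0): code 0110 → (1.000,0.702)–(2.000,0.312)
cell (1,2): code 1101 → (1.852,3.000)–(1.000,2.337)
cell (1,3): code 1000 → (2.000,3.092)–(1.852,3.000)
cell (2,0): code 0110 → (2.000,0.312)–(3.000,0.388)
cell (2,3): code 1001 → (3.000,3.694)–(2.000,3.092)
cell (3,0): code 0110 → (3.000,0.388)–(4.000,0.439)
cell (3,3): code 1101 → (3.434,4.000)–(3.000,3.694)
cell (3,4): code 1000 → (4.000,4.346)–(3.434,4.000)
cell (4,0): code 0110 → (4.000,0.439)–(5.000,0.452)
cell (4,4): code 1001 → (5.000,4.611)–(4.000,4.346)
cell (5,0): code 0110 → (5.000,0.452)–(6.000,0.624)
cell (5,4): code 1001 → (6.000,4.563)–(5.000,4.611)
cell (6,0): code 0010 → (6.000,0.624)–(6.706,1.000)
cell (6,1): code 0111 → (6.706,1.000)–(7.000,1.110)
cell (6,4): code 1001 → (7.000,4.175)–(6.000,4.563)
cell (7,1): code 0010 → (7.000,1.110)–(7.806,2.000)
cell (7,2): code 0011 → (7.806,2.000)–(7.904,3.000)
cell (7,3): code 0011 → (7.904,3.000)–(7.190,4.000)
cell (7,4): code 0001 → (7.190,4.000)–(7.000,4.175)
total: 22 segments, chained into 1 closed loop(s), length Σ = 18.442407

segments=22 loops=1 length=18.442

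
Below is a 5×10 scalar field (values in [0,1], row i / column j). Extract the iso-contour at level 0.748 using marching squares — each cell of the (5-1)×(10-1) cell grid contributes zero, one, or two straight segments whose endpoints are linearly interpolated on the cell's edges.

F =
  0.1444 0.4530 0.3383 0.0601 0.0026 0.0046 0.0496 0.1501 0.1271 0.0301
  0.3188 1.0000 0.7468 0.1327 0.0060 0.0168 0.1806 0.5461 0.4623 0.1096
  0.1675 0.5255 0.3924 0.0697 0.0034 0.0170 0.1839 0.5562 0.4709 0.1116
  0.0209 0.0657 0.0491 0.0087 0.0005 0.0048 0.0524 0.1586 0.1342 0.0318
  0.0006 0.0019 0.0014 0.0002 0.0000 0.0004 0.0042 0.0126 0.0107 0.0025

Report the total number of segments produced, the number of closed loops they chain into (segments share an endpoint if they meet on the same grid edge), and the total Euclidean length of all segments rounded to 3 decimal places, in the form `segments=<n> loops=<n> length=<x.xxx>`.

cell (0,0): code 0100 → (0.539,1.000)–(1.000,0.630)
cell (0,1): code 1000 → (1.000,1.995)–(0.539,1.000)
cell (1,0): code 0010 → (1.000,0.630)–(1.531,1.000)
cell (1,1): code 0001 → (1.531,1.000)–(1.000,1.995)
total: 4 segments, chained into 1 closed loop(s), length Σ = 3.462876

segments=4 loops=1 length=3.463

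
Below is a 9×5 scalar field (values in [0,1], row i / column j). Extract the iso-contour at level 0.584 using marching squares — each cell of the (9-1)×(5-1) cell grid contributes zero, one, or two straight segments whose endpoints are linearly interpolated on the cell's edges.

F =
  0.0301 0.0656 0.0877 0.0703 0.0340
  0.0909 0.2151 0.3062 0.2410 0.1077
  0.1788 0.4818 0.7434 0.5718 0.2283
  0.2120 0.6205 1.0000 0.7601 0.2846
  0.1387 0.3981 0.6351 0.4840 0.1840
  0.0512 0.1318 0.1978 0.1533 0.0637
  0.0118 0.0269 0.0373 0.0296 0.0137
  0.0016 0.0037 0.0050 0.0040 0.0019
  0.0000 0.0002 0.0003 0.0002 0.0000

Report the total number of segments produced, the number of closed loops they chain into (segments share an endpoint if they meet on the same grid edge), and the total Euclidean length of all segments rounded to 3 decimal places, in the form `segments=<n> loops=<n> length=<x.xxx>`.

segments=12 loops=1 length=7.350

cell (1,1): code 0100 → (1.635,2.000)–(2.000,1.391)
cell (1,2): code 1000 → (2.000,2.929)–(1.635,2.000)
cell (2,0): code 0100 → (2.737,1.000)–(3.000,0.911)
cell (2,1): code 1110 → (2.000,1.391)–(2.737,1.000)
cell (2,2): code 1101 → (2.065,3.000)–(2.000,2.929)
cell (2,3): code 1000 → (3.000,3.370)–(2.065,3.000)
cell (3,0): code 0010 → (3.000,0.911)–(3.164,1.000)
cell (3,1): code 0111 → (3.164,1.000)–(4.000,1.784)
cell (3,2): code 1011 → (4.000,2.338)–(3.638,3.000)
cell (3,3): code 0001 → (3.638,3.000)–(3.000,3.370)
cell (4,1): code 0010 → (4.000,1.784)–(4.117,2.000)
cell (4,2): code 0001 → (4.117,2.000)–(4.000,2.338)
total: 12 segments, chained into 1 closed loop(s), length Σ = 7.350114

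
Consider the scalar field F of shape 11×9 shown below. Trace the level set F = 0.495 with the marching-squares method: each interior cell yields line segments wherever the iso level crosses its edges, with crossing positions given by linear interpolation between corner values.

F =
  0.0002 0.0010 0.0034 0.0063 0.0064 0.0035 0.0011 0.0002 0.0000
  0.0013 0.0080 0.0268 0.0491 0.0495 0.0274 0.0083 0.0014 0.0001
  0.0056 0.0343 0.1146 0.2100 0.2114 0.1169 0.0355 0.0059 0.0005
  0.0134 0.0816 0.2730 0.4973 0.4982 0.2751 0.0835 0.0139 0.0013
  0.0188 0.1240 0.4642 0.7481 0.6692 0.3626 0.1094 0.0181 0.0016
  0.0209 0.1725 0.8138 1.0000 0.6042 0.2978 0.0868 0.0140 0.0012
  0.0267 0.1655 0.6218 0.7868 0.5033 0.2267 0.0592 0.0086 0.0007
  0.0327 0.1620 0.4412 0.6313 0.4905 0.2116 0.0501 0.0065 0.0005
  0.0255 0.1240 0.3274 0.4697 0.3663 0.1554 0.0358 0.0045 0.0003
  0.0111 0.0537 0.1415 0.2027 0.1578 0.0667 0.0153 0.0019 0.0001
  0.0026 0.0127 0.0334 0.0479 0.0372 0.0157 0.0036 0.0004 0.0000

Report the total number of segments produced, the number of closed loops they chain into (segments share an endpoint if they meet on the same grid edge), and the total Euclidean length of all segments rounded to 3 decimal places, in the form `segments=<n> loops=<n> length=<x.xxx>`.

cell (2,2): code 0100 → (2.992,3.000)–(3.000,2.990)
cell (2,3): code 1100 → (2.989,4.000)–(2.992,3.000)
cell (2,4): code 1000 → (3.000,4.014)–(2.989,4.000)
cell (3,2): code 0110 → (3.000,2.990)–(4.000,2.108)
cell (3,4): code 1001 → (4.000,4.568)–(3.000,4.014)
cell (4,1): code 0100 → (4.088,2.000)–(5.000,1.503)
cell (4,2): code 1110 → (4.000,2.108)–(4.088,2.000)
cell (4,4): code 1001 → (5.000,4.356)–(4.000,4.568)
cell (5,1): code 0110 → (5.000,1.503)–(6.000,1.722)
cell (5,4): code 1001 → (6.000,4.030)–(5.000,4.356)
cell (6,1): code 0010 → (6.000,1.722)–(6.702,2.000)
cell (6,2): code 0111 → (6.702,2.000)–(7.000,2.283)
cell (6,3): code 1011 → (7.000,3.968)–(6.648,4.000)
cell (6,4): code 0001 → (6.648,4.000)–(6.000,4.030)
cell (7,2): code 0010 → (7.000,2.283)–(7.843,3.000)
cell (7,3): code 0001 → (7.843,3.000)–(7.000,3.968)
total: 16 segments, chained into 1 closed loop(s), length Σ = 12.342480

segments=16 loops=1 length=12.342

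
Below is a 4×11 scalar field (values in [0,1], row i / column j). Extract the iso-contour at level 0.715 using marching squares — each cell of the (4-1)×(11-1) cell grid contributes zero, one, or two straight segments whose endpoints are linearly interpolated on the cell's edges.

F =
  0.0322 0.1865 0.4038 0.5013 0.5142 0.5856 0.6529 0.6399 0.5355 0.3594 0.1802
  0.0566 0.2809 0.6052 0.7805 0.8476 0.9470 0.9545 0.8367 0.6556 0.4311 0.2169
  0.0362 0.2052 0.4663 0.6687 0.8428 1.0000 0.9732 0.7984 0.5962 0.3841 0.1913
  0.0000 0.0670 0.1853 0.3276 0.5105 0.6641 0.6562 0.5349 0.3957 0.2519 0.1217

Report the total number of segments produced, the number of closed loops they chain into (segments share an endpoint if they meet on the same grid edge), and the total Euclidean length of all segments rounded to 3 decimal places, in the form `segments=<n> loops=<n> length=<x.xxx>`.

segments=14 loops=1 length=12.213

cell (0,2): code 0100 → (0.765,3.000)–(1.000,2.626)
cell (0,3): code 1100 → (0.602,4.000)–(0.765,3.000)
cell (0,4): code 1100 → (0.358,5.000)–(0.602,4.000)
cell (0,5): code 1100 → (0.206,6.000)–(0.358,5.000)
cell (0,6): code 1100 → (0.382,7.000)–(0.206,6.000)
cell (0,7): code 1000 → (1.000,7.672)–(0.382,7.000)
cell (1,2): code 0010 → (1.000,2.626)–(1.586,3.000)
cell (1,3): code 0111 → (1.586,3.000)–(2.000,3.266)
cell (1,7): code 1001 → (2.000,7.412)–(1.000,7.672)
cell (2,3): code 0010 → (2.000,3.266)–(2.385,4.000)
cell (2,4): code 0011 → (2.385,4.000)–(2.848,5.000)
cell (2,5): code 0011 → (2.848,5.000)–(2.815,6.000)
cell (2,6): code 0011 → (2.815,6.000)–(2.317,7.000)
cell (2,7): code 0001 → (2.317,7.000)–(2.000,7.412)
total: 14 segments, chained into 1 closed loop(s), length Σ = 12.212721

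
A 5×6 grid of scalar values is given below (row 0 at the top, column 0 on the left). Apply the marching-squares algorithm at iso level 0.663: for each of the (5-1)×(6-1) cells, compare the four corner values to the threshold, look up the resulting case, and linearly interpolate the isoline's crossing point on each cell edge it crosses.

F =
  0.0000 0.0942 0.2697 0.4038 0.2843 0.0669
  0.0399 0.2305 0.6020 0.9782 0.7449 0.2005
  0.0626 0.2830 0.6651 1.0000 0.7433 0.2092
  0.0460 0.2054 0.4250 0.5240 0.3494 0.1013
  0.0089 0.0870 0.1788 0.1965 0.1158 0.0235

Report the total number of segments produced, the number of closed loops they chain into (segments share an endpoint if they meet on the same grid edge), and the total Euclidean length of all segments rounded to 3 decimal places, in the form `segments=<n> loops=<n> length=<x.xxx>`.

cell (0,2): code 0100 → (0.451,3.000)–(1.000,2.162)
cell (0,3): code 1100 → (0.822,4.000)–(0.451,3.000)
cell (0,4): code 1000 → (1.000,4.150)–(0.822,4.000)
cell (1,1): code 0100 → (1.967,2.000)–(2.000,1.995)
cell (1,2): code 1110 → (1.000,2.162)–(1.967,2.000)
cell (1,4): code 1001 → (2.000,4.150)–(1.000,4.150)
cell (2,1): code 0010 → (2.000,1.995)–(2.009,2.000)
cell (2,2): code 0011 → (2.009,2.000)–(2.708,3.000)
cell (2,3): code 0011 → (2.708,3.000)–(2.204,4.000)
cell (2,4): code 0001 → (2.204,4.000)–(2.000,4.150)
total: 10 segments, chained into 1 closed loop(s), length Σ = 6.918744

segments=10 loops=1 length=6.919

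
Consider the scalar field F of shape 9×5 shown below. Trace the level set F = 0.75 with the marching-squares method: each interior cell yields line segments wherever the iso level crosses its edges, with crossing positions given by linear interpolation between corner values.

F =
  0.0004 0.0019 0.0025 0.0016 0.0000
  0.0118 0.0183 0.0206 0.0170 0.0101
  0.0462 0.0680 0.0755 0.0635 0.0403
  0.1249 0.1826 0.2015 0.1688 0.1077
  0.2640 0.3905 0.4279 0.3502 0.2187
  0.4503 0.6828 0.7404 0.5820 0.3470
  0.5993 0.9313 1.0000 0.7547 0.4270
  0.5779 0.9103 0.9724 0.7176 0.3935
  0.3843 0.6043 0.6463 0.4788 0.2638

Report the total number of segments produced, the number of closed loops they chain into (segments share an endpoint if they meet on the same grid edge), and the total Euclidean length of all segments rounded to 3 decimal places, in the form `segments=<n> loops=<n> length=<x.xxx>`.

cell (5,0): code 0100 → (5.270,1.000)–(6.000,0.454)
cell (5,1): code 1100 → (5.037,2.000)–(5.270,1.000)
cell (5,2): code 1100 → (5.973,3.000)–(5.037,2.000)
cell (5,3): code 1000 → (6.000,3.014)–(5.973,3.000)
cell (6,0): code 0110 → (6.000,0.454)–(7.000,0.518)
cell (6,2): code 1011 → (7.000,2.873)–(6.127,3.000)
cell (6,3): code 0001 → (6.127,3.000)–(6.000,3.014)
cell (7,0): code 0010 → (7.000,0.518)–(7.524,1.000)
cell (7,1): code 0011 → (7.524,1.000)–(7.682,2.000)
cell (7,2): code 0001 → (7.682,2.000)–(7.000,2.873)
total: 10 segments, chained into 1 closed loop(s), length Σ = 8.182738

segments=10 loops=1 length=8.183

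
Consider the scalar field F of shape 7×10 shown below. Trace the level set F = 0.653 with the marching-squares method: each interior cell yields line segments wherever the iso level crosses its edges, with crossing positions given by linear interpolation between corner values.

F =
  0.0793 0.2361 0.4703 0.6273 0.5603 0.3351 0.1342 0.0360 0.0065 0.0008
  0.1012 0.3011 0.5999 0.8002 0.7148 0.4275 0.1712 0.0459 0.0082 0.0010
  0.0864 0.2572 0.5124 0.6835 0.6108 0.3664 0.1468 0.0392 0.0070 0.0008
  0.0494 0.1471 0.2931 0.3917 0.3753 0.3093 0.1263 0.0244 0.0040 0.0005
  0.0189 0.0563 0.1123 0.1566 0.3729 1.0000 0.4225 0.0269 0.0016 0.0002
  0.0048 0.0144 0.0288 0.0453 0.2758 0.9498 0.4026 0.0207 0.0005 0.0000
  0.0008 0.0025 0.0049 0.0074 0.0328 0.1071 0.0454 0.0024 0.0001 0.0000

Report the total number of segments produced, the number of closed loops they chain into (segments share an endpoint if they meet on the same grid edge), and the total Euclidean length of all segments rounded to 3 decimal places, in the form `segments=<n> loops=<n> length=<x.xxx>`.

segments=14 loops=2 length=10.549

cell (0,2): code 0100 → (0.149,3.000)–(1.000,2.265)
cell (0,3): code 1100 → (0.600,4.000)–(0.149,3.000)
cell (0,4): code 1000 → (1.000,4.215)–(0.600,4.000)
cell (1,2): code 0110 → (1.000,2.265)–(2.000,2.822)
cell (1,3): code 1011 → (2.000,3.420)–(1.594,4.000)
cell (1,4): code 0001 → (1.594,4.000)–(1.000,4.215)
cell (2,2): code 0010 → (2.000,2.822)–(2.105,3.000)
cell (2,3): code 0001 → (2.105,3.000)–(2.000,3.420)
cell (3,4): code 0100 → (3.498,5.000)–(4.000,4.447)
cell (3,5): code 1000 → (4.000,5.601)–(3.498,5.000)
cell (4,4): code 0110 → (4.000,4.447)–(5.000,4.560)
cell (4,5): code 1001 → (5.000,5.542)–(4.000,5.601)
cell (5,4): code 0010 → (5.000,4.560)–(5.352,5.000)
cell (5,5): code 0001 → (5.352,5.000)–(5.000,5.542)
total: 14 segments, chained into 2 closed loop(s), length Σ = 10.548936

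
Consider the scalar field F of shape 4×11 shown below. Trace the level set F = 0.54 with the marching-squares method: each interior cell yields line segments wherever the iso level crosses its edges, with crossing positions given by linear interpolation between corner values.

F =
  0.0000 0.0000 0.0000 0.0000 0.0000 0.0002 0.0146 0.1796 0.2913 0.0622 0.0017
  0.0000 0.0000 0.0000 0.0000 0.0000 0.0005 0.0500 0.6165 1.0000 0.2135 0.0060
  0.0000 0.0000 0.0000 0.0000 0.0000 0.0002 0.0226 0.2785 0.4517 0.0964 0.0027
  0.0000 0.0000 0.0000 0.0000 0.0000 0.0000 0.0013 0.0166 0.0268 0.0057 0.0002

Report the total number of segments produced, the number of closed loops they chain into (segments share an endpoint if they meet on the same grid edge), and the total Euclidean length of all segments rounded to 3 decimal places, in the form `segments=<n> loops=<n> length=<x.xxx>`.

segments=6 loops=1 length=4.660

cell (0,6): code 0100 → (0.825,7.000)–(1.000,6.865)
cell (0,7): code 1100 → (0.351,8.000)–(0.825,7.000)
cell (0,8): code 1000 → (1.000,8.585)–(0.351,8.000)
cell (1,6): code 0010 → (1.000,6.865)–(1.226,7.000)
cell (1,7): code 0011 → (1.226,7.000)–(1.839,8.000)
cell (1,8): code 0001 → (1.839,8.000)–(1.000,8.585)
total: 6 segments, chained into 1 closed loop(s), length Σ = 4.660469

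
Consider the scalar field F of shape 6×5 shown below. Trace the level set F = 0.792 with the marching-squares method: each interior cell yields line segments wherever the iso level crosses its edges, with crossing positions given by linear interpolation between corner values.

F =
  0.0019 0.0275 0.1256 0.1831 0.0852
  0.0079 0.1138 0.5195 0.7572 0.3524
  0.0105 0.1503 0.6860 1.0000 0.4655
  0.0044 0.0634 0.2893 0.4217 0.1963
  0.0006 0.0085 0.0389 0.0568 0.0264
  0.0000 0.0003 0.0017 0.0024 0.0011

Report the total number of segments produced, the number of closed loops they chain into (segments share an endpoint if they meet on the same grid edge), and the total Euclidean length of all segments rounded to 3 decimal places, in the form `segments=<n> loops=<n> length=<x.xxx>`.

cell (1,2): code 0100 → (1.143,3.000)–(2.000,2.338)
cell (1,3): code 1000 → (2.000,3.389)–(1.143,3.000)
cell (2,2): code 0010 → (2.000,2.338)–(2.360,3.000)
cell (2,3): code 0001 → (2.360,3.000)–(2.000,3.389)
total: 4 segments, chained into 1 closed loop(s), length Σ = 3.307500

segments=4 loops=1 length=3.308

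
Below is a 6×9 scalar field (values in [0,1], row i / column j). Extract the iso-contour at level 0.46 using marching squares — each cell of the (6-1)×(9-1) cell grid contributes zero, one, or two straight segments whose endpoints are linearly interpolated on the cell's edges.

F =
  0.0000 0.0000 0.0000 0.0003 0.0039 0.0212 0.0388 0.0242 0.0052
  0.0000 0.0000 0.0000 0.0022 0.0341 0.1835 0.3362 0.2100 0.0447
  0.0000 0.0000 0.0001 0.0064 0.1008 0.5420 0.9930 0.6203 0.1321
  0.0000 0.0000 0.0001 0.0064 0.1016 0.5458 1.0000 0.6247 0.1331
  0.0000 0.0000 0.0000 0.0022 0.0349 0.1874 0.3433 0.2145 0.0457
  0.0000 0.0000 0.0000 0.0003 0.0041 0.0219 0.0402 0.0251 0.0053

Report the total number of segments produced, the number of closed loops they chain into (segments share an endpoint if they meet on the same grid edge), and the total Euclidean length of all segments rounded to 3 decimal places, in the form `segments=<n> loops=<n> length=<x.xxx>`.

cell (1,4): code 0100 → (1.771,5.000)–(2.000,4.814)
cell (1,5): code 1100 → (1.188,6.000)–(1.771,5.000)
cell (1,6): code 1100 → (1.609,7.000)–(1.188,6.000)
cell (1,7): code 1000 → (2.000,7.328)–(1.609,7.000)
cell (2,4): code 0110 → (2.000,4.814)–(3.000,4.807)
cell (2,7): code 1001 → (3.000,7.335)–(2.000,7.328)
cell (3,4): code 0010 → (3.000,4.807)–(3.239,5.000)
cell (3,5): code 0011 → (3.239,5.000)–(3.822,6.000)
cell (3,6): code 0011 → (3.822,6.000)–(3.402,7.000)
cell (3,7): code 0001 → (3.402,7.000)–(3.000,7.335)
total: 10 segments, chained into 1 closed loop(s), length Σ = 8.120417

segments=10 loops=1 length=8.120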